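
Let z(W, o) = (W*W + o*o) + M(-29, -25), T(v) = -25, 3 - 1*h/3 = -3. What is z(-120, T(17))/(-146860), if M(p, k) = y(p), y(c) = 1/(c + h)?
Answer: -82637/807730 ≈ -0.10231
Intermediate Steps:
h = 18 (h = 9 - 3*(-3) = 9 + 9 = 18)
y(c) = 1/(18 + c) (y(c) = 1/(c + 18) = 1/(18 + c))
M(p, k) = 1/(18 + p)
z(W, o) = -1/11 + W² + o² (z(W, o) = (W*W + o*o) + 1/(18 - 29) = (W² + o²) + 1/(-11) = (W² + o²) - 1/11 = -1/11 + W² + o²)
z(-120, T(17))/(-146860) = (-1/11 + (-120)² + (-25)²)/(-146860) = (-1/11 + 14400 + 625)*(-1/146860) = (165274/11)*(-1/146860) = -82637/807730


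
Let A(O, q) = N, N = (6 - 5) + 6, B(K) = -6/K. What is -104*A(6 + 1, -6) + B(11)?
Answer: -8014/11 ≈ -728.54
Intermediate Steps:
N = 7 (N = 1 + 6 = 7)
A(O, q) = 7
-104*A(6 + 1, -6) + B(11) = -104*7 - 6/11 = -728 - 6*1/11 = -728 - 6/11 = -8014/11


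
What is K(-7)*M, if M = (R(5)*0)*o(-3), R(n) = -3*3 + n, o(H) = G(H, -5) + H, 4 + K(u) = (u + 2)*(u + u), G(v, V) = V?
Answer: 0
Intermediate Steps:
K(u) = -4 + 2*u*(2 + u) (K(u) = -4 + (u + 2)*(u + u) = -4 + (2 + u)*(2*u) = -4 + 2*u*(2 + u))
o(H) = -5 + H
R(n) = -9 + n
M = 0 (M = ((-9 + 5)*0)*(-5 - 3) = -4*0*(-8) = 0*(-8) = 0)
K(-7)*M = (-4 + 2*(-7)**2 + 4*(-7))*0 = (-4 + 2*49 - 28)*0 = (-4 + 98 - 28)*0 = 66*0 = 0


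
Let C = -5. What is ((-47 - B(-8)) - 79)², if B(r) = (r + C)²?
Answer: 87025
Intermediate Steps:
B(r) = (-5 + r)² (B(r) = (r - 5)² = (-5 + r)²)
((-47 - B(-8)) - 79)² = ((-47 - (-5 - 8)²) - 79)² = ((-47 - 1*(-13)²) - 79)² = ((-47 - 1*169) - 79)² = ((-47 - 169) - 79)² = (-216 - 79)² = (-295)² = 87025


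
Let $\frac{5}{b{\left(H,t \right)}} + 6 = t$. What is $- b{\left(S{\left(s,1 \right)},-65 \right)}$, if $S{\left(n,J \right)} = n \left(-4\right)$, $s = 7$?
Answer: $\frac{5}{71} \approx 0.070423$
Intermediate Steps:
$S{\left(n,J \right)} = - 4 n$
$b{\left(H,t \right)} = \frac{5}{-6 + t}$
$- b{\left(S{\left(s,1 \right)},-65 \right)} = - \frac{5}{-6 - 65} = - \frac{5}{-71} = - \frac{5 \left(-1\right)}{71} = \left(-1\right) \left(- \frac{5}{71}\right) = \frac{5}{71}$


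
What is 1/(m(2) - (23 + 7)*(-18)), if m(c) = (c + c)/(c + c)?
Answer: 1/541 ≈ 0.0018484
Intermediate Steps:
m(c) = 1 (m(c) = (2*c)/((2*c)) = (2*c)*(1/(2*c)) = 1)
1/(m(2) - (23 + 7)*(-18)) = 1/(1 - (23 + 7)*(-18)) = 1/(1 - 30*(-18)) = 1/(1 - 1*(-540)) = 1/(1 + 540) = 1/541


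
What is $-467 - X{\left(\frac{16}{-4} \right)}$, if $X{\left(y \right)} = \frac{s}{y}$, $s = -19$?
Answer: $- \frac{1887}{4} \approx -471.75$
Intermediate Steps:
$X{\left(y \right)} = - \frac{19}{y}$
$-467 - X{\left(\frac{16}{-4} \right)} = -467 - - \frac{19}{16 \frac{1}{-4}} = -467 - - \frac{19}{16 \left(- \frac{1}{4}\right)} = -467 - - \frac{19}{-4} = -467 - \left(-19\right) \left(- \frac{1}{4}\right) = -467 - \frac{19}{4} = - \frac{1887}{4}$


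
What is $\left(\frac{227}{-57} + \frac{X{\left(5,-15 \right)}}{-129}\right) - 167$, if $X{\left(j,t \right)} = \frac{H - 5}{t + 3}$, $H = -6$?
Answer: $- \frac{5029145}{29412} \approx -170.99$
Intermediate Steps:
$X{\left(j,t \right)} = - \frac{11}{3 + t}$ ($X{\left(j,t \right)} = \frac{-6 - 5}{t + 3} = - \frac{11}{3 + t}$)
$\left(\frac{227}{-57} + \frac{X{\left(5,-15 \right)}}{-129}\right) - 167 = \left(\frac{227}{-57} + \frac{\left(-11\right) \frac{1}{3 - 15}}{-129}\right) - 167 = \left(227 \left(- \frac{1}{57}\right) + - \frac{11}{-12} \left(- \frac{1}{129}\right)\right) - 167 = \left(- \frac{227}{57} + \left(-11\right) \left(- \frac{1}{12}\right) \left(- \frac{1}{129}\right)\right) - 167 = \left(- \frac{227}{57} + \frac{11}{12} \left(- \frac{1}{129}\right)\right) - 167 = \left(- \frac{227}{57} - \frac{11}{1548}\right) - 167 = - \frac{117341}{29412} - 167 = - \frac{5029145}{29412}$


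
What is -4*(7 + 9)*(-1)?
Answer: 64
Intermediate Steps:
-4*(7 + 9)*(-1) = -4*16*(-1) = -64*(-1) = 64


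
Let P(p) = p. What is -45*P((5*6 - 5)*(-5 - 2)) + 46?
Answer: 7921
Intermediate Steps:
-45*P((5*6 - 5)*(-5 - 2)) + 46 = -45*(5*6 - 5)*(-5 - 2) + 46 = -45*(30 - 5)*(-7) + 46 = -1125*(-7) + 46 = -45*(-175) + 46 = 7875 + 46 = 7921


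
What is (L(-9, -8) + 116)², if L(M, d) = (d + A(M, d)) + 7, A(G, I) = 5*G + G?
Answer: 3721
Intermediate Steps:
A(G, I) = 6*G
L(M, d) = 7 + d + 6*M (L(M, d) = (d + 6*M) + 7 = 7 + d + 6*M)
(L(-9, -8) + 116)² = ((7 - 8 + 6*(-9)) + 116)² = ((7 - 8 - 54) + 116)² = (-55 + 116)² = 61² = 3721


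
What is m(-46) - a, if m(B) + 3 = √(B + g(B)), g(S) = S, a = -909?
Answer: 906 + 2*I*√23 ≈ 906.0 + 9.5917*I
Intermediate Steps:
m(B) = -3 + √2*√B (m(B) = -3 + √(B + B) = -3 + √(2*B) = -3 + √2*√B)
m(-46) - a = (-3 + √2*√(-46)) - 1*(-909) = (-3 + √2*(I*√46)) + 909 = (-3 + 2*I*√23) + 909 = 906 + 2*I*√23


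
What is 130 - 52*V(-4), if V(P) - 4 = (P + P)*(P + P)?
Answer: -3406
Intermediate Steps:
V(P) = 4 + 4*P² (V(P) = 4 + (P + P)*(P + P) = 4 + (2*P)*(2*P) = 4 + 4*P²)
130 - 52*V(-4) = 130 - 52*(4 + 4*(-4)²) = 130 - 52*(4 + 4*16) = 130 - 52*(4 + 64) = 130 - 52*68 = 130 - 3536 = -3406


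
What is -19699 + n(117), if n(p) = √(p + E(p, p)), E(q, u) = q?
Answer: -19699 + 3*√26 ≈ -19684.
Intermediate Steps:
n(p) = √2*√p (n(p) = √(p + p) = √(2*p) = √2*√p)
-19699 + n(117) = -19699 + √2*√117 = -19699 + √2*(3*√13) = -19699 + 3*√26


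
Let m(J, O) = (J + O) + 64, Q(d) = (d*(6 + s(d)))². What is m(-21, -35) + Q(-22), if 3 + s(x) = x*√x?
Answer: -5149268 - 63888*I*√22 ≈ -5.1493e+6 - 2.9966e+5*I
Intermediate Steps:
s(x) = -3 + x^(3/2) (s(x) = -3 + x*√x = -3 + x^(3/2))
Q(d) = d²*(3 + d^(3/2))² (Q(d) = (d*(6 + (-3 + d^(3/2))))² = (d*(3 + d^(3/2)))² = d²*(3 + d^(3/2))²)
m(J, O) = 64 + J + O
m(-21, -35) + Q(-22) = (64 - 21 - 35) + (-22)²*(3 + (-22)^(3/2))² = 8 + 484*(3 - 22*I*√22)²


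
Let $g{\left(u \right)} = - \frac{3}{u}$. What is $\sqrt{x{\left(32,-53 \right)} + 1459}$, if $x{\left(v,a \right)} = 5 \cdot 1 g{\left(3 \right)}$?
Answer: $\sqrt{1454} \approx 38.131$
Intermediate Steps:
$x{\left(v,a \right)} = -5$ ($x{\left(v,a \right)} = 5 \cdot 1 \left(- \frac{3}{3}\right) = 5 \left(\left(-3\right) \frac{1}{3}\right) = 5 \left(-1\right) = -5$)
$\sqrt{x{\left(32,-53 \right)} + 1459} = \sqrt{-5 + 1459} = \sqrt{1454}$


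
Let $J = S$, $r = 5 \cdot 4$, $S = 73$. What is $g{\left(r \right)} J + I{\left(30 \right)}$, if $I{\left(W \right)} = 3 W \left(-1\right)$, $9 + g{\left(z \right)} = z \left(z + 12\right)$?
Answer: $45973$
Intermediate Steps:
$r = 20$
$g{\left(z \right)} = -9 + z \left(12 + z\right)$ ($g{\left(z \right)} = -9 + z \left(z + 12\right) = -9 + z \left(12 + z\right)$)
$I{\left(W \right)} = - 3 W$
$J = 73$
$g{\left(r \right)} J + I{\left(30 \right)} = \left(-9 + 20^{2} + 12 \cdot 20\right) 73 - 90 = \left(-9 + 400 + 240\right) 73 - 90 = 631 \cdot 73 - 90 = 46063 - 90 = 45973$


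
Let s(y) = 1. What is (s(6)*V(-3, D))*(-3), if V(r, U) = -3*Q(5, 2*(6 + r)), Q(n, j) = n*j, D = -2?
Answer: 270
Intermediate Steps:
Q(n, j) = j*n
V(r, U) = -180 - 30*r (V(r, U) = -3*2*(6 + r)*5 = -3*(12 + 2*r)*5 = -3*(60 + 10*r) = -180 - 30*r)
(s(6)*V(-3, D))*(-3) = (1*(-180 - 30*(-3)))*(-3) = (1*(-180 + 90))*(-3) = (1*(-90))*(-3) = -90*(-3) = 270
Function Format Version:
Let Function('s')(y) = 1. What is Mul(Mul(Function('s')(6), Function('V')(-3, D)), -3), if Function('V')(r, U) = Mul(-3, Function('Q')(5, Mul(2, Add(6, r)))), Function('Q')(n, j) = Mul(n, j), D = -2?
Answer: 270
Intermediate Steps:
Function('Q')(n, j) = Mul(j, n)
Function('V')(r, U) = Add(-180, Mul(-30, r)) (Function('V')(r, U) = Mul(-3, Mul(Mul(2, Add(6, r)), 5)) = Mul(-3, Mul(Add(12, Mul(2, r)), 5)) = Mul(-3, Add(60, Mul(10, r))) = Add(-180, Mul(-30, r)))
Mul(Mul(Function('s')(6), Function('V')(-3, D)), -3) = Mul(Mul(1, Add(-180, Mul(-30, -3))), -3) = Mul(Mul(1, Add(-180, 90)), -3) = Mul(Mul(1, -90), -3) = Mul(-90, -3) = 270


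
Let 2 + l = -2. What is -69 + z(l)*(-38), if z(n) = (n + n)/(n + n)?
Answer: -107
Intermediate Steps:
l = -4 (l = -2 - 2 = -4)
z(n) = 1 (z(n) = (2*n)/((2*n)) = (2*n)*(1/(2*n)) = 1)
-69 + z(l)*(-38) = -69 + 1*(-38) = -69 - 38 = -107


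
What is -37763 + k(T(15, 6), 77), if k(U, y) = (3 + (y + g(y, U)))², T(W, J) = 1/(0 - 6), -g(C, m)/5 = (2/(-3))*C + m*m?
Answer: 97832377/1296 ≈ 75488.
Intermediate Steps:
g(C, m) = -5*m² + 10*C/3 (g(C, m) = -5*((2/(-3))*C + m*m) = -5*((2*(-⅓))*C + m²) = -5*(-2*C/3 + m²) = -5*(m² - 2*C/3) = -5*m² + 10*C/3)
T(W, J) = -⅙ (T(W, J) = 1/(-6) = -⅙)
k(U, y) = (3 - 5*U² + 13*y/3)² (k(U, y) = (3 + (y + (-5*U² + 10*y/3)))² = (3 + (-5*U² + 13*y/3))² = (3 - 5*U² + 13*y/3)²)
-37763 + k(T(15, 6), 77) = -37763 + (9 - 15*(-⅙)² + 13*77)²/9 = -37763 + (9 - 15*1/36 + 1001)²/9 = -37763 + (9 - 5/12 + 1001)²/9 = -37763 + (12115/12)²/9 = -37763 + (⅑)*(146773225/144) = -37763 + 146773225/1296 = 97832377/1296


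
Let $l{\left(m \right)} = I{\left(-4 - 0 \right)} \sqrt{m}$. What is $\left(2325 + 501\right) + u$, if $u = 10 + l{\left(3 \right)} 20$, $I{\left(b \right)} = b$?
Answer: $2836 - 80 \sqrt{3} \approx 2697.4$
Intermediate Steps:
$l{\left(m \right)} = - 4 \sqrt{m}$ ($l{\left(m \right)} = \left(-4 - 0\right) \sqrt{m} = \left(-4 + 0\right) \sqrt{m} = - 4 \sqrt{m}$)
$u = 10 - 80 \sqrt{3}$ ($u = 10 + - 4 \sqrt{3} \cdot 20 = 10 - 80 \sqrt{3} \approx -128.56$)
$\left(2325 + 501\right) + u = \left(2325 + 501\right) + \left(10 - 80 \sqrt{3}\right) = 2826 + \left(10 - 80 \sqrt{3}\right) = 2836 - 80 \sqrt{3}$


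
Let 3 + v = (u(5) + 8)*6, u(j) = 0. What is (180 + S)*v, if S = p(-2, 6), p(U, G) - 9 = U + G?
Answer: 8685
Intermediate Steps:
p(U, G) = 9 + G + U (p(U, G) = 9 + (U + G) = 9 + (G + U) = 9 + G + U)
v = 45 (v = -3 + (0 + 8)*6 = -3 + 8*6 = -3 + 48 = 45)
S = 13 (S = 9 + 6 - 2 = 13)
(180 + S)*v = (180 + 13)*45 = 193*45 = 8685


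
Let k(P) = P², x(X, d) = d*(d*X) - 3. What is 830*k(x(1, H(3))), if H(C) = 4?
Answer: 140270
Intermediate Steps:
x(X, d) = -3 + X*d² (x(X, d) = d*(X*d) - 3 = X*d² - 3 = -3 + X*d²)
830*k(x(1, H(3))) = 830*(-3 + 1*4²)² = 830*(-3 + 1*16)² = 830*(-3 + 16)² = 830*13² = 830*169 = 140270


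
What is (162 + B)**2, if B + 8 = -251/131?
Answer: 396925929/17161 ≈ 23130.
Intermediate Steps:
B = -1299/131 (B = -8 - 251/131 = -1299/131 ≈ -9.9160)
(162 + B)**2 = (162 - 1299/131)**2 = (19923/131)**2 = 396925929/17161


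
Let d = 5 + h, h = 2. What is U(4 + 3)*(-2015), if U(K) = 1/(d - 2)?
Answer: -403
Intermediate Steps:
d = 7 (d = 5 + 2 = 7)
U(K) = 1/5 (U(K) = 1/(7 - 2) = 1/5)
U(4 + 3)*(-2015) = (1/5)*(-2015) = -403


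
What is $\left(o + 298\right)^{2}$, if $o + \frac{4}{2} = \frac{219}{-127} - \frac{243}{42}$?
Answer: $\frac{263102314225}{3161284} \approx 83226.0$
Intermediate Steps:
$o = - \frac{16909}{1778}$ ($o = -2 + \left(\frac{219}{-127} - \frac{243}{42}\right) = -2 + \left(219 \left(- \frac{1}{127}\right) - \frac{81}{14}\right) = -2 - \frac{13353}{1778} = - \frac{16909}{1778} \approx -9.5101$)
$\left(o + 298\right)^{2} = \left(- \frac{16909}{1778} + 298\right)^{2} = \left(\frac{512935}{1778}\right)^{2} = \frac{263102314225}{3161284}$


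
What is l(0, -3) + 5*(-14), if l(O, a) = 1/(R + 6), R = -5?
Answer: -69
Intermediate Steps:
l(O, a) = 1 (l(O, a) = 1/(-5 + 6) = 1/1 = 1)
l(0, -3) + 5*(-14) = 1 + 5*(-14) = 1 - 70 = -69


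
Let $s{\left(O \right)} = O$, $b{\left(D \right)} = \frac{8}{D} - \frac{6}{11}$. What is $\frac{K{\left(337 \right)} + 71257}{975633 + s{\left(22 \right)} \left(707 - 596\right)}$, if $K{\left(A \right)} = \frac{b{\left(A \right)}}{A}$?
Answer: $\frac{4238973649}{58184237925} \approx 0.072854$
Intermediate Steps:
$b{\left(D \right)} = - \frac{6}{11} + \frac{8}{D}$ ($b{\left(D \right)} = \frac{8}{D} - \frac{6}{11} = - \frac{6}{11} + \frac{8}{D}$)
$K{\left(A \right)} = \frac{- \frac{6}{11} + \frac{8}{A}}{A}$
$\frac{K{\left(337 \right)} + 71257}{975633 + s{\left(22 \right)} \left(707 - 596\right)} = \frac{\frac{2 \left(44 - 1011\right)}{11 \cdot 113569} + 71257}{975633 + 22 \left(707 - 596\right)} = \frac{\frac{2}{11} \cdot \frac{1}{113569} \left(44 - 1011\right) + 71257}{975633 + 22 \cdot 111} = \frac{\frac{2}{11} \cdot \frac{1}{113569} \left(-967\right) + 71257}{975633 + 2442} = \frac{- \frac{1934}{1249259} + 71257}{978075} = \frac{89018446629}{1249259} \cdot \frac{1}{978075} = \frac{4238973649}{58184237925}$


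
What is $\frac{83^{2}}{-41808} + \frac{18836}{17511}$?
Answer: $\frac{5699677}{6257264} \approx 0.91089$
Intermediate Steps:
$\frac{83^{2}}{-41808} + \frac{18836}{17511} = 6889 \left(- \frac{1}{41808}\right) + 18836 \cdot \frac{1}{17511} = - \frac{6889}{41808} + \frac{18836}{17511} = \frac{5699677}{6257264}$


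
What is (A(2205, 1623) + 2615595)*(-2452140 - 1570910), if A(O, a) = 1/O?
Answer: -4640497234759360/441 ≈ -1.0523e+13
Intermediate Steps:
(A(2205, 1623) + 2615595)*(-2452140 - 1570910) = (1/2205 + 2615595)*(-2452140 - 1570910) = (1/2205 + 2615595)*(-4023050) = (5767386976/2205)*(-4023050) = -4640497234759360/441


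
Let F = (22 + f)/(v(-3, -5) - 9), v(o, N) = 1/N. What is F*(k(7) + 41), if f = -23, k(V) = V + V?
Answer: 275/46 ≈ 5.9783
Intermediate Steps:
k(V) = 2*V
v(o, N) = 1/N
F = 5/46 (F = (22 - 23)/(1/(-5) - 9) = -1/(-1/5 - 9) = -1/(-46/5) = -1*(-5/46) = 5/46 ≈ 0.10870)
F*(k(7) + 41) = 5*(2*7 + 41)/46 = 5*(14 + 41)/46 = (5/46)*55 = 275/46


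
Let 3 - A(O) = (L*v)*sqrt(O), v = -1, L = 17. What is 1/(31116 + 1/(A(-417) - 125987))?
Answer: 493875914010220/15367442936421887377 + 17*I*sqrt(417)/15367442936421887377 ≈ 3.2138e-5 + 2.259e-17*I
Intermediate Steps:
A(O) = 3 + 17*sqrt(O) (A(O) = 3 - 17*(-1)*sqrt(O) = 3 - (-17)*sqrt(O) = 3 + 17*sqrt(O))
1/(31116 + 1/(A(-417) - 125987)) = 1/(31116 + 1/((3 + 17*sqrt(-417)) - 125987)) = 1/(31116 + 1/((3 + 17*(I*sqrt(417))) - 125987)) = 1/(31116 + 1/((3 + 17*I*sqrt(417)) - 125987)) = 1/(31116 + 1/(-125984 + 17*I*sqrt(417)))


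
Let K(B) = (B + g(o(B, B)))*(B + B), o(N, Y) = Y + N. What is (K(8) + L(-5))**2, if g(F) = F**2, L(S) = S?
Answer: 17799961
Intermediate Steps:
o(N, Y) = N + Y
K(B) = 2*B*(B + 4*B**2) (K(B) = (B + (B + B)**2)*(B + B) = (B + (2*B)**2)*(2*B) = (B + 4*B**2)*(2*B) = 2*B*(B + 4*B**2))
(K(8) + L(-5))**2 = (8**2*(2 + 8*8) - 5)**2 = (64*(2 + 64) - 5)**2 = (64*66 - 5)**2 = (4224 - 5)**2 = 4219**2 = 17799961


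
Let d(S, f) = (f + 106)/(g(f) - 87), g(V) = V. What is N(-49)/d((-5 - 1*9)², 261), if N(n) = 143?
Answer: 24882/367 ≈ 67.798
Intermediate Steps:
d(S, f) = (106 + f)/(-87 + f) (d(S, f) = (f + 106)/(f - 87) = (106 + f)/(-87 + f))
N(-49)/d((-5 - 1*9)², 261) = 143/(((106 + 261)/(-87 + 261))) = 143/((367/174)) = 143/(((1/174)*367)) = 143/(367/174) = 143*(174/367) = 24882/367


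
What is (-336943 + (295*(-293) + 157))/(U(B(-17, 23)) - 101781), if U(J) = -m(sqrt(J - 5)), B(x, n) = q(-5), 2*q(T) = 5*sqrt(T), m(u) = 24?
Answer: 423221/101805 ≈ 4.1572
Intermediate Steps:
q(T) = 5*sqrt(T)/2 (q(T) = (5*sqrt(T))/2 = 5*sqrt(T)/2)
B(x, n) = 5*I*sqrt(5)/2 (B(x, n) = 5*sqrt(-5)/2 = 5*(I*sqrt(5))/2 = 5*I*sqrt(5)/2)
U(J) = -24 (U(J) = -1*24 = -24)
(-336943 + (295*(-293) + 157))/(U(B(-17, 23)) - 101781) = (-336943 + (295*(-293) + 157))/(-24 - 101781) = (-336943 + (-86435 + 157))/(-101805) = (-336943 - 86278)*(-1/101805) = -423221*(-1/101805) = 423221/101805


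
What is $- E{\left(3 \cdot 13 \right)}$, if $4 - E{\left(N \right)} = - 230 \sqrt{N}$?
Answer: $-4 - 230 \sqrt{39} \approx -1440.3$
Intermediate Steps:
$E{\left(N \right)} = 4 + 230 \sqrt{N}$ ($E{\left(N \right)} = 4 - - 230 \sqrt{N} = 4 + 230 \sqrt{N}$)
$- E{\left(3 \cdot 13 \right)} = - (4 + 230 \sqrt{3 \cdot 13}) = - (4 + 230 \sqrt{39}) = -4 - 230 \sqrt{39}$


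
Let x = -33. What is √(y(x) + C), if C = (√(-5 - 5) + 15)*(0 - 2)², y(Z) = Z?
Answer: √(27 + 4*I*√10) ≈ 5.3299 + 1.1866*I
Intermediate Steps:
C = 60 + 4*I*√10 (C = (√(-10) + 15)*(-2)² = (I*√10 + 15)*4 = (15 + I*√10)*4 = 60 + 4*I*√10 ≈ 60.0 + 12.649*I)
√(y(x) + C) = √(-33 + (60 + 4*I*√10)) = √(27 + 4*I*√10)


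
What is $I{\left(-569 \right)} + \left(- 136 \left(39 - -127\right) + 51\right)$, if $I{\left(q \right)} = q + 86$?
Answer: $-23008$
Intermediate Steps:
$I{\left(q \right)} = 86 + q$
$I{\left(-569 \right)} + \left(- 136 \left(39 - -127\right) + 51\right) = \left(86 - 569\right) + \left(- 136 \left(39 - -127\right) + 51\right) = -483 + \left(- 136 \left(39 + 127\right) + 51\right) = -483 + \left(\left(-136\right) 166 + 51\right) = -483 + \left(-22576 + 51\right) = -483 - 22525 = -23008$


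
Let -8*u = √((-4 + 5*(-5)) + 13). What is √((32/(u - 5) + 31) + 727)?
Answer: √(7667718 + 6464*I)/101 ≈ 27.416 + 0.011556*I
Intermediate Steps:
u = -I/2 (u = -√((-4 + 5*(-5)) + 13)/8 = -√((-4 - 25) + 13)/8 = -√(-29 + 13)/8 = -I/2 ≈ -0.5*I)
√((32/(u - 5) + 31) + 727) = √((32/(-I/2 - 5) + 31) + 727) = √((32/(-5 - I/2) + 31) + 727) = √(((4*(-5 + I/2)/101)*32 + 31) + 727) = √((128*(-5 + I/2)/101 + 31) + 727) = √((31 + 128*(-5 + I/2)/101) + 727) = √(758 + 128*(-5 + I/2)/101)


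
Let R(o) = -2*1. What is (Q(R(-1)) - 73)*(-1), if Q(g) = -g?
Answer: 71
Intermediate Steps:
R(o) = -2
(Q(R(-1)) - 73)*(-1) = (-1*(-2) - 73)*(-1) = (2 - 73)*(-1) = -71*(-1) = 71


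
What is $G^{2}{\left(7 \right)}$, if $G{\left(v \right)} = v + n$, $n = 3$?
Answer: $100$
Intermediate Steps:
$G{\left(v \right)} = 3 + v$ ($G{\left(v \right)} = v + 3 = 3 + v$)
$G^{2}{\left(7 \right)} = \left(3 + 7\right)^{2} = 10^{2} = 100$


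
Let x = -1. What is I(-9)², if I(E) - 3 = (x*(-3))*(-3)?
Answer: 36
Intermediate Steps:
I(E) = -6 (I(E) = 3 - 1*(-3)*(-3) = 3 + 3*(-3) = 3 - 9 = -6)
I(-9)² = (-6)² = 36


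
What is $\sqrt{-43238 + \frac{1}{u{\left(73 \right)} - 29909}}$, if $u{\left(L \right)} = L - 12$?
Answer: $\frac{15 i \sqrt{42800964934}}{14924} \approx 207.94 i$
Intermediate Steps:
$u{\left(L \right)} = -12 + L$
$\sqrt{-43238 + \frac{1}{u{\left(73 \right)} - 29909}} = \sqrt{-43238 + \frac{1}{\left(-12 + 73\right) - 29909}} = \sqrt{-43238 + \frac{1}{61 - 29909}} = \sqrt{-43238 + \frac{1}{-29848}} = \sqrt{-43238 - \frac{1}{29848}} = \sqrt{- \frac{1290567825}{29848}} = \frac{15 i \sqrt{42800964934}}{14924}$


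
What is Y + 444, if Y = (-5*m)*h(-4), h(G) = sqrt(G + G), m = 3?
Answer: 444 - 30*I*sqrt(2) ≈ 444.0 - 42.426*I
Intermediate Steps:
h(G) = sqrt(2)*sqrt(G) (h(G) = sqrt(2*G) = sqrt(2)*sqrt(G))
Y = -30*I*sqrt(2) (Y = (-5*3)*(sqrt(2)*sqrt(-4)) = -15*sqrt(2)*2*I = -30*I*sqrt(2) ≈ -42.426*I)
Y + 444 = -30*I*sqrt(2) + 444 = 444 - 30*I*sqrt(2)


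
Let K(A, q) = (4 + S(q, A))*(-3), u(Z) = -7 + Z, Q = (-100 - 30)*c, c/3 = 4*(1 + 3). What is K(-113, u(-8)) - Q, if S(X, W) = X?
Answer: 6273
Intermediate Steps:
c = 48 (c = 3*(4*(1 + 3)) = 3*(4*4) = 3*16 = 48)
Q = -6240 (Q = (-100 - 30)*48 = -130*48 = -6240)
K(A, q) = -12 - 3*q (K(A, q) = (4 + q)*(-3) = -12 - 3*q)
K(-113, u(-8)) - Q = (-12 - 3*(-7 - 8)) - 1*(-6240) = (-12 - 3*(-15)) + 6240 = (-12 + 45) + 6240 = 33 + 6240 = 6273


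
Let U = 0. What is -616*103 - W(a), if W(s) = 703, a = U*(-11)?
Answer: -64151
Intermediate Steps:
a = 0 (a = 0*(-11) = 0)
-616*103 - W(a) = -616*103 - 1*703 = -63448 - 703 = -64151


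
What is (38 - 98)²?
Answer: 3600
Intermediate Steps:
(38 - 98)² = (-60)² = 3600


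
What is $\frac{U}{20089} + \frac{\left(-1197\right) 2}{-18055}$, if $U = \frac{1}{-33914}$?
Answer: $\frac{1631028222269}{12300841637030} \approx 0.13259$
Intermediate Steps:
$U = - \frac{1}{33914} \approx -2.9486 \cdot 10^{-5}$
$\frac{U}{20089} + \frac{\left(-1197\right) 2}{-18055} = - \frac{1}{33914 \cdot 20089} + \frac{\left(-1197\right) 2}{-18055} = \left(- \frac{1}{33914}\right) \frac{1}{20089} - - \frac{2394}{18055} = - \frac{1}{681298346} + \frac{2394}{18055} = \frac{1631028222269}{12300841637030}$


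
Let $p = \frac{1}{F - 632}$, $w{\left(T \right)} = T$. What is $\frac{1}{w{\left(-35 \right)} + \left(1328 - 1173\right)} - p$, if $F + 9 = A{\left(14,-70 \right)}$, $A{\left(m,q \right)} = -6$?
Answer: $\frac{767}{77640} \approx 0.0098789$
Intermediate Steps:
$F = -15$ ($F = -9 - 6 = -15$)
$p = - \frac{1}{647}$ ($p = \frac{1}{-15 - 632} = \frac{1}{-647} = - \frac{1}{647} \approx -0.0015456$)
$\frac{1}{w{\left(-35 \right)} + \left(1328 - 1173\right)} - p = \frac{1}{-35 + \left(1328 - 1173\right)} - - \frac{1}{647} = \frac{1}{-35 + \left(1328 - 1173\right)} + \frac{1}{647} = \frac{1}{-35 + 155} + \frac{1}{647} = \frac{1}{120} + \frac{1}{647} = \frac{767}{77640}$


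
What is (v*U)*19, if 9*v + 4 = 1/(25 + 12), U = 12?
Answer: -3724/37 ≈ -100.65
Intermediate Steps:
v = -49/111 (v = -4/9 + 1/(9*(25 + 12)) = -4/9 + (1/9)/37 = -4/9 + (1/9)*(1/37) = -4/9 + 1/333 = -49/111 ≈ -0.44144)
(v*U)*19 = -49/111*12*19 = -196/37*19 = -3724/37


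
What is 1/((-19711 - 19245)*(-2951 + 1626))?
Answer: 1/51616700 ≈ 1.9374e-8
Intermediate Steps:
1/((-19711 - 19245)*(-2951 + 1626)) = 1/(-38956*(-1325)) = 1/51616700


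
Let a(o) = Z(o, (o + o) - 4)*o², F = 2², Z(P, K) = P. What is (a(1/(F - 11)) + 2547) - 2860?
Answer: -107360/343 ≈ -313.00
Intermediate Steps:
F = 4
a(o) = o³ (a(o) = o*o² = o³)
(a(1/(F - 11)) + 2547) - 2860 = ((1/(4 - 11))³ + 2547) - 2860 = ((1/(-7))³ + 2547) - 2860 = ((-⅐)³ + 2547) - 2860 = (-1/343 + 2547) - 2860 = 873620/343 - 2860 = -107360/343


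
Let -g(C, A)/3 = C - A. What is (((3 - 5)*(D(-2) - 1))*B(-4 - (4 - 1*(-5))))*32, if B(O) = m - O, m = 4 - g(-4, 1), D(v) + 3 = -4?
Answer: 1024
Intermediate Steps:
D(v) = -7 (D(v) = -3 - 4 = -7)
g(C, A) = -3*C + 3*A (g(C, A) = -3*(C - A) = -3*C + 3*A)
m = -11 (m = 4 - (-3*(-4) + 3*1) = 4 - (12 + 3) = 4 - 1*15 = 4 - 15 = -11)
B(O) = -11 - O
(((3 - 5)*(D(-2) - 1))*B(-4 - (4 - 1*(-5))))*32 = (((3 - 5)*(-7 - 1))*(-11 - (-4 - (4 - 1*(-5)))))*32 = ((-2*(-8))*(-11 - (-4 - (4 + 5))))*32 = (16*(-11 - (-4 - 1*9)))*32 = (16*(-11 - (-4 - 9)))*32 = (16*(-11 - 1*(-13)))*32 = (16*(-11 + 13))*32 = (16*2)*32 = 32*32 = 1024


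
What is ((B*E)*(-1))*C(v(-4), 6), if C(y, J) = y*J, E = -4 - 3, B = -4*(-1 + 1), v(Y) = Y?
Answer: 0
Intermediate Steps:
B = 0 (B = -4*0 = 0)
E = -7
C(y, J) = J*y
((B*E)*(-1))*C(v(-4), 6) = ((0*(-7))*(-1))*(6*(-4)) = (0*(-1))*(-24) = 0*(-24) = 0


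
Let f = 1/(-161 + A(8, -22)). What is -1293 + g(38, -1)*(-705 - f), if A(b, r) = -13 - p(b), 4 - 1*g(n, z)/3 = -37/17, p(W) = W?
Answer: -6345411/442 ≈ -14356.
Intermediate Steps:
g(n, z) = 315/17 (g(n, z) = 12 - (-111)/17 = 12 - 3*(-37/17) = 12 + 111/17 = 315/17)
A(b, r) = -13 - b
f = -1/182 (f = 1/(-161 + (-13 - 1*8)) = 1/(-161 + (-13 - 8)) = 1/(-161 - 21) = 1/(-182) = -1/182 ≈ -0.0054945)
-1293 + g(38, -1)*(-705 - f) = -1293 + 315*(-705 - 1*(-1/182))/17 = -1293 + 315*(-705 + 1/182)/17 = -1293 + (315/17)*(-128309/182) = -1293 - 5773905/442 = -6345411/442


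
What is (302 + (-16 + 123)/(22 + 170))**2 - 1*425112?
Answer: -12296764487/36864 ≈ -3.3357e+5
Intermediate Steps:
(302 + (-16 + 123)/(22 + 170))**2 - 1*425112 = (302 + 107/192)**2 - 425112 = (58091/192)**2 - 425112 = 3374564281/36864 - 425112 = -12296764487/36864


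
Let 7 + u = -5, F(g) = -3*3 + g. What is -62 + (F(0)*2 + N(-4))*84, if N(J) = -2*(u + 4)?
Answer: -230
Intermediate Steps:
F(g) = -9 + g
u = -12 (u = -7 - 5 = -12)
N(J) = 16 (N(J) = -2*(-12 + 4) = -2*(-8) = 16)
-62 + (F(0)*2 + N(-4))*84 = -62 + ((-9 + 0)*2 + 16)*84 = -62 + (-9*2 + 16)*84 = -62 + (-18 + 16)*84 = -62 - 2*84 = -62 - 168 = -230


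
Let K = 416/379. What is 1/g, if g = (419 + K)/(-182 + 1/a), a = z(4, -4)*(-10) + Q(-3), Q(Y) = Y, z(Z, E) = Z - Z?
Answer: -207313/477651 ≈ -0.43403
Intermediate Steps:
z(Z, E) = 0
a = -3 (a = 0*(-10) - 3 = 0 - 3 = -3)
K = 416/379 (K = 416*(1/379) = 416/379 ≈ 1.0976)
g = -477651/207313 (g = (419 + 416/379)/(-182 + 1/(-3)) = 159217/(379*(-182 - ⅓)) = 159217/(379*(-547/3)) = (159217/379)*(-3/547) = -477651/207313 ≈ -2.3040)
1/g = 1/(-477651/207313) = -207313/477651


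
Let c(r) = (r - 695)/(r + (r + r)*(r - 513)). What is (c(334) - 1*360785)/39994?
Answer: -43019281469/4768804572 ≈ -9.0210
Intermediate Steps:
c(r) = (-695 + r)/(r + 2*r*(-513 + r)) (c(r) = (-695 + r)/(r + (2*r)*(-513 + r)) = (-695 + r)/(r + 2*r*(-513 + r)))
(c(334) - 1*360785)/39994 = ((-695 + 334)/(334*(-1025 + 2*334)) - 1*360785)/39994 = ((1/334)*(-361)/(-1025 + 668) - 360785)*(1/39994) = ((1/334)*(-361)/(-357) - 360785)*(1/39994) = ((1/334)*(-1/357)*(-361) - 360785)*(1/39994) = (361/119238 - 360785)*(1/39994) = -43019281469/119238*1/39994 = -43019281469/4768804572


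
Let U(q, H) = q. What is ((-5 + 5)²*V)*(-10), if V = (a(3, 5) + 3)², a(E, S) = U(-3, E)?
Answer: 0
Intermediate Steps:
a(E, S) = -3
V = 0 (V = (-3 + 3)² = 0² = 0)
((-5 + 5)²*V)*(-10) = ((-5 + 5)²*0)*(-10) = (0²*0)*(-10) = (0*0)*(-10) = 0*(-10) = 0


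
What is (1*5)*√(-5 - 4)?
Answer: 15*I ≈ 15.0*I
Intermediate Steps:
(1*5)*√(-5 - 4) = 5*√(-9) = 5*(3*I) = 15*I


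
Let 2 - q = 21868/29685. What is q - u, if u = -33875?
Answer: 1005616877/29685 ≈ 33876.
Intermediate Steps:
q = 37502/29685 (q = 2 - 21868/29685 = 37502/29685 ≈ 1.2633)
q - u = 37502/29685 - 1*(-33875) = 37502/29685 + 33875 = 1005616877/29685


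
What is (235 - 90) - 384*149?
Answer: -57071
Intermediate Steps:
(235 - 90) - 384*149 = 145 - 57216 = -57071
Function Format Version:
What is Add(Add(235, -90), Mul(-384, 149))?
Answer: -57071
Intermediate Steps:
Add(Add(235, -90), Mul(-384, 149)) = Add(145, -57216) = -57071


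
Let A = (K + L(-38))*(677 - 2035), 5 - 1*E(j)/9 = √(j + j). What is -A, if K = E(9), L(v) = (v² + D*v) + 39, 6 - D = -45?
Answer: -556780 - 36666*√2 ≈ -6.0863e+5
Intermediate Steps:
D = 51 (D = 6 - 1*(-45) = 6 + 45 = 51)
L(v) = 39 + v² + 51*v (L(v) = (v² + 51*v) + 39 = 39 + v² + 51*v)
E(j) = 45 - 9*√2*√j (E(j) = 45 - 9*√(j + j) = 45 - 9*√2*√j)
K = 45 - 27*√2 (K = 45 - 9*√2*√9 = 45 - 9*√2*3 = 45 - 27*√2 ≈ 6.8162)
A = 556780 + 36666*√2 (A = ((45 - 27*√2) + (39 + (-38)² + 51*(-38)))*(677 - 2035) = ((45 - 27*√2) + (39 + 1444 - 1938))*(-1358) = ((45 - 27*√2) - 455)*(-1358) = (-410 - 27*√2)*(-1358) = 556780 + 36666*√2 ≈ 6.0863e+5)
-A = -(556780 + 36666*√2) = -556780 - 36666*√2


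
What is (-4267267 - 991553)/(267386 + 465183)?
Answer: -5258820/732569 ≈ -7.1786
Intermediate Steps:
(-4267267 - 991553)/(267386 + 465183) = -5258820/732569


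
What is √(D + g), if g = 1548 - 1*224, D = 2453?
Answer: √3777 ≈ 61.457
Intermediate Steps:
g = 1324 (g = 1548 - 224 = 1324)
√(D + g) = √(2453 + 1324) = √3777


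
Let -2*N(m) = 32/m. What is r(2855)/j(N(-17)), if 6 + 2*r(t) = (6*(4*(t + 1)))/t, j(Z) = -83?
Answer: -25707/236965 ≈ -0.10848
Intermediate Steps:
N(m) = -16/m
r(t) = -3 + (24 + 24*t)/(2*t) (r(t) = -3 + ((6*(4*(t + 1)))/t)/2 = -3 + ((6*(4*(1 + t)))/t)/2 = -3 + ((6*(4 + 4*t))/t)/2 = -3 + ((24 + 24*t)/t)/2 = -3 + (24 + 24*t)/(2*t))
r(2855)/j(N(-17)) = (9 + 12/2855)/(-83) = (9 + 12*(1/2855))*(-1/83) = (9 + 12/2855)*(-1/83) = (25707/2855)*(-1/83) = -25707/236965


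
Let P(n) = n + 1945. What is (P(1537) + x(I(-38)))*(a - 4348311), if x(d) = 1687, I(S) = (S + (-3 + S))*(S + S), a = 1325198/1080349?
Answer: -24282370544197629/1080349 ≈ -2.2476e+10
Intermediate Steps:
a = 1325198/1080349 (a = 1325198*(1/1080349) = 1325198/1080349 ≈ 1.2266)
I(S) = 2*S*(-3 + 2*S) (I(S) = (-3 + 2*S)*(2*S) = 2*S*(-3 + 2*S))
P(n) = 1945 + n
(P(1537) + x(I(-38)))*(a - 4348311) = ((1945 + 1537) + 1687)*(1325198/1080349 - 4348311) = (3482 + 1687)*(-4697692115341/1080349) = 5169*(-4697692115341/1080349) = -24282370544197629/1080349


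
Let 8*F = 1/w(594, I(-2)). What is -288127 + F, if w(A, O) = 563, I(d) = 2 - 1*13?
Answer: -1297724007/4504 ≈ -2.8813e+5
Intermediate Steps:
I(d) = -11 (I(d) = 2 - 13 = -11)
F = 1/4504 (F = (⅛)/563 = (⅛)*(1/563) = 1/4504 ≈ 0.00022202)
-288127 + F = -288127 + 1/4504 = -1297724007/4504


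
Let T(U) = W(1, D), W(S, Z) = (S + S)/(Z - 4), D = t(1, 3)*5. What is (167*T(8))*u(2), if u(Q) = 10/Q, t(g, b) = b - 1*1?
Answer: 835/3 ≈ 278.33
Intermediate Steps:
t(g, b) = -1 + b (t(g, b) = b - 1 = -1 + b)
D = 10 (D = (-1 + 3)*5 = 2*5 = 10)
W(S, Z) = 2*S/(-4 + Z) (W(S, Z) = (2*S)/(-4 + Z) = 2*S/(-4 + Z))
T(U) = 1/3 (T(U) = 2*1/(-4 + 10) = 2*1/6 = 2*1*(1/6) = 1/3)
(167*T(8))*u(2) = (167*(1/3))*(10/2) = 167*(10*(1/2))/3 = (167/3)*5 = 835/3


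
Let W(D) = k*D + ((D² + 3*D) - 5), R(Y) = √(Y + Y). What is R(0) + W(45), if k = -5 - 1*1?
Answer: 1885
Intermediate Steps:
k = -6 (k = -5 - 1 = -6)
R(Y) = √2*√Y (R(Y) = √(2*Y) = √2*√Y)
W(D) = -5 + D² - 3*D (W(D) = -6*D + ((D² + 3*D) - 5) = -6*D + (-5 + D² + 3*D) = -5 + D² - 3*D)
R(0) + W(45) = √2*√0 + (-5 + 45² - 3*45) = √2*0 + (-5 + 2025 - 135) = 0 + 1885 = 1885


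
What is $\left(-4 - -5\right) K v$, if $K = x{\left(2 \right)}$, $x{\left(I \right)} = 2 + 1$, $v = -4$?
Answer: $-12$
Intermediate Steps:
$x{\left(I \right)} = 3$
$K = 3$
$\left(-4 - -5\right) K v = \left(-4 - -5\right) 3 \left(-4\right) = \left(-4 + 5\right) 3 \left(-4\right) = 1 \cdot 3 \left(-4\right) = 3 \left(-4\right) = -12$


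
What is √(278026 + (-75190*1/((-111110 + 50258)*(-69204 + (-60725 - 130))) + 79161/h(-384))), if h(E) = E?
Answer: √3437389712249081005020538/3517489008 ≈ 527.09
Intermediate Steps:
√(278026 + (-75190*1/((-111110 + 50258)*(-69204 + (-60725 - 130))) + 79161/h(-384))) = √(278026 + (-75190*1/((-111110 + 50258)*(-69204 + (-60725 - 130))) + 79161/(-384))) = √(278026 + (-75190*(-1/(60852*(-69204 - 60855))) + 79161*(-1/384))) = √(278026 + (-75190/((-60852*(-130059))) - 26387/128)) = √(278026 + (-75190/7914350268 - 26387/128)) = √(278026 + (-75190*1/7914350268 - 26387/128)) = √(278026 + (-37595/3957175134 - 26387/128)) = √(278026 - 52208992536509/253259208576) = √(70360435731014467/253259208576) = √3437389712249081005020538/3517489008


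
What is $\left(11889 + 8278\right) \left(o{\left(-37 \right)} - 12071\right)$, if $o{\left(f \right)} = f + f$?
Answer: $-244928215$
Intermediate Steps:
$o{\left(f \right)} = 2 f$
$\left(11889 + 8278\right) \left(o{\left(-37 \right)} - 12071\right) = \left(11889 + 8278\right) \left(2 \left(-37\right) - 12071\right) = 20167 \left(-74 - 12071\right) = 20167 \left(-12145\right) = -244928215$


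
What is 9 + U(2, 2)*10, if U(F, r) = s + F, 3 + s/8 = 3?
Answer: 29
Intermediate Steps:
s = 0 (s = -24 + 8*3 = -24 + 24 = 0)
U(F, r) = F (U(F, r) = 0 + F = F)
9 + U(2, 2)*10 = 9 + 2*10 = 9 + 20 = 29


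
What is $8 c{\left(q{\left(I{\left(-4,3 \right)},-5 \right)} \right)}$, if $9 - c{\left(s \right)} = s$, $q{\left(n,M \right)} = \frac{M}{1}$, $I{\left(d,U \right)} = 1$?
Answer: $112$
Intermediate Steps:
$q{\left(n,M \right)} = M$ ($q{\left(n,M \right)} = M 1 = M$)
$c{\left(s \right)} = 9 - s$
$8 c{\left(q{\left(I{\left(-4,3 \right)},-5 \right)} \right)} = 8 \left(9 - -5\right) = 8 \left(9 + 5\right) = 8 \cdot 14 = 112$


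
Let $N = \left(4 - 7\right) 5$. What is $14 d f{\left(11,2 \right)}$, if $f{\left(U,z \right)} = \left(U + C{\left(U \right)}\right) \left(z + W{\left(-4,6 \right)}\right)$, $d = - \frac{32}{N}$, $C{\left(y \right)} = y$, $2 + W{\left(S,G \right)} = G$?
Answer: $\frac{19712}{5} \approx 3942.4$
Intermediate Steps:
$W{\left(S,G \right)} = -2 + G$
$N = -15$ ($N = \left(4 - 7\right) 5 = \left(-3\right) 5 = -15$)
$d = \frac{32}{15}$ ($d = - \frac{32}{-15} = \left(-32\right) \left(- \frac{1}{15}\right) = \frac{32}{15} \approx 2.1333$)
$f{\left(U,z \right)} = 2 U \left(4 + z\right)$ ($f{\left(U,z \right)} = \left(U + U\right) \left(z + \left(-2 + 6\right)\right) = 2 U \left(z + 4\right) = 2 U \left(4 + z\right)$)
$14 d f{\left(11,2 \right)} = 14 \cdot \frac{32}{15} \cdot 2 \cdot 11 \left(4 + 2\right) = \frac{448 \cdot 2 \cdot 11 \cdot 6}{15} = \frac{448}{15} \cdot 132 = \frac{19712}{5}$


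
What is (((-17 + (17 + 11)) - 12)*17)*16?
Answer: -272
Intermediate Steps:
(((-17 + (17 + 11)) - 12)*17)*16 = (((-17 + 28) - 12)*17)*16 = ((11 - 12)*17)*16 = -1*17*16 = -17*16 = -272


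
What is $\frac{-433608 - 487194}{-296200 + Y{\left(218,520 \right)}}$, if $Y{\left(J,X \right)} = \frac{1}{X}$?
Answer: $\frac{159605680}{51341333} \approx 3.1087$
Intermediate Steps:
$\frac{-433608 - 487194}{-296200 + Y{\left(218,520 \right)}} = \frac{-433608 - 487194}{-296200 + \frac{1}{520}} = - \frac{920802}{-296200 + \frac{1}{520}} = - \frac{920802}{- \frac{154023999}{520}} = \left(-920802\right) \left(- \frac{520}{154023999}\right) = \frac{159605680}{51341333}$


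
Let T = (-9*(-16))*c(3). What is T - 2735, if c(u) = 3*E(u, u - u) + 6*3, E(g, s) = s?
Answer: -143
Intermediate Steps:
c(u) = 18 (c(u) = 3*(u - u) + 6*3 = 3*0 + 18 = 0 + 18 = 18)
T = 2592 (T = -9*(-16)*18 = 144*18 = 2592)
T - 2735 = 2592 - 2735 = -143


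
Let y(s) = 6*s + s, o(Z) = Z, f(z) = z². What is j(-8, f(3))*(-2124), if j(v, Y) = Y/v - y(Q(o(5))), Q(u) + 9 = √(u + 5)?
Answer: -262845/2 + 14868*√10 ≈ -84406.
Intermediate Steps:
Q(u) = -9 + √(5 + u) (Q(u) = -9 + √(u + 5) = -9 + √(5 + u))
y(s) = 7*s
j(v, Y) = 63 - 7*√10 + Y/v (j(v, Y) = Y/v - 7*(-9 + √(5 + 5)) = Y/v - 7*(-9 + √10) = Y/v - (-63 + 7*√10) = Y/v + (63 - 7*√10) = 63 - 7*√10 + Y/v)
j(-8, f(3))*(-2124) = (63 - 7*√10 + 3²/(-8))*(-2124) = (63 - 7*√10 + 9*(-⅛))*(-2124) = (63 - 7*√10 - 9/8)*(-2124) = (495/8 - 7*√10)*(-2124) = -262845/2 + 14868*√10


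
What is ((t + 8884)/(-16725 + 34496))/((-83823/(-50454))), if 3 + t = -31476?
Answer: -380002710/496539511 ≈ -0.76530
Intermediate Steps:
t = -31479 (t = -3 - 31476 = -31479)
((t + 8884)/(-16725 + 34496))/((-83823/(-50454))) = ((-31479 + 8884)/(-16725 + 34496))/((-83823/(-50454))) = (-22595/17771)/((-83823*(-1/50454))) = (-22595*1/17771)/(27941/16818) = -22595/17771*16818/27941 = -380002710/496539511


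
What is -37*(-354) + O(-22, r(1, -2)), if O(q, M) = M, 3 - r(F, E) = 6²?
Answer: 13065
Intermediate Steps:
r(F, E) = -33 (r(F, E) = 3 - 1*6² = 3 - 1*36 = 3 - 36 = -33)
-37*(-354) + O(-22, r(1, -2)) = -37*(-354) - 33 = 13098 - 33 = 13065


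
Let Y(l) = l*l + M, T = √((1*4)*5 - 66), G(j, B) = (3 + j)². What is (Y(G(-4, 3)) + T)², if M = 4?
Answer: (5 + I*√46)² ≈ -21.0 + 67.823*I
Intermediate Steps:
T = I*√46 (T = √(4*5 - 66) = √(20 - 66) = √(-46) = I*√46 ≈ 6.7823*I)
Y(l) = 4 + l² (Y(l) = l*l + 4 = l² + 4 = 4 + l²)
(Y(G(-4, 3)) + T)² = ((4 + ((3 - 4)²)²) + I*√46)² = ((4 + ((-1)²)²) + I*√46)² = ((4 + 1²) + I*√46)² = ((4 + 1) + I*√46)² = (5 + I*√46)²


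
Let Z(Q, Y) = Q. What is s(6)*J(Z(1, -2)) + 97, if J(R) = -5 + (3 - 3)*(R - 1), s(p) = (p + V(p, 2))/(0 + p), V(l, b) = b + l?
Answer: 256/3 ≈ 85.333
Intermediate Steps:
s(p) = (2 + 2*p)/p (s(p) = (p + (2 + p))/(0 + p) = (2 + 2*p)/p)
J(R) = -5 (J(R) = -5 + 0*(-1 + R) = -5 + 0 = -5)
s(6)*J(Z(1, -2)) + 97 = (2 + 2/6)*(-5) + 97 = (2 + 2*(⅙))*(-5) + 97 = (2 + ⅓)*(-5) + 97 = (7/3)*(-5) + 97 = -35/3 + 97 = 256/3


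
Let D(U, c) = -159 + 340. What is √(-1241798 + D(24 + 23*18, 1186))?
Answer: I*√1241617 ≈ 1114.3*I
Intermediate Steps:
D(U, c) = 181
√(-1241798 + D(24 + 23*18, 1186)) = √(-1241798 + 181) = √(-1241617) = I*√1241617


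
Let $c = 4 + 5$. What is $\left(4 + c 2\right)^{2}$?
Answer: $484$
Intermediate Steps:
$c = 9$
$\left(4 + c 2\right)^{2} = \left(4 + 9 \cdot 2\right)^{2} = \left(4 + 18\right)^{2} = 22^{2} = 484$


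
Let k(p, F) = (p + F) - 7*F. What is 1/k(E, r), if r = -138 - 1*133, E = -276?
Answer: 1/1350 ≈ 0.00074074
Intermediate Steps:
r = -271 (r = -138 - 133 = -271)
k(p, F) = p - 6*F (k(p, F) = (F + p) - 7*F = p - 6*F)
1/k(E, r) = 1/(-276 - 6*(-271)) = 1/(-276 + 1626) = 1/1350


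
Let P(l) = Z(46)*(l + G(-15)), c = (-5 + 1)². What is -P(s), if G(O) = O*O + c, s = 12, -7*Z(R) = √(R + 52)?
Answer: 253*√2 ≈ 357.80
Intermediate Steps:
c = 16 (c = (-4)² = 16)
Z(R) = -√(52 + R)/7 (Z(R) = -√(R + 52)/7 = -√(52 + R)/7)
G(O) = 16 + O² (G(O) = O*O + 16 = O² + 16 = 16 + O²)
P(l) = -√2*(241 + l) (P(l) = (-√(52 + 46)/7)*(l + (16 + (-15)²)) = (-√2)*(l + (16 + 225)) = (-√2)*(l + 241) = (-√2)*(241 + l) = -√2*(241 + l))
-P(s) = -√2*(-241 - 1*12) = -√2*(-241 - 12) = -√2*(-253) = -(-253)*√2 = 253*√2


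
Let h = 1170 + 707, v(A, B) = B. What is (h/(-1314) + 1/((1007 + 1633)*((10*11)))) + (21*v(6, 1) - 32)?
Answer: -790420181/63597600 ≈ -12.428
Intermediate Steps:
h = 1877
(h/(-1314) + 1/((1007 + 1633)*((10*11)))) + (21*v(6, 1) - 32) = (1877/(-1314) + 1/((1007 + 1633)*((10*11)))) + (21*1 - 32) = (1877*(-1/1314) + 1/(2640*110)) + (21 - 32) = (-1877/1314 + (1/2640)*(1/110)) - 11 = (-1877/1314 + 1/290400) - 11 = -90846581/63597600 - 11 = -790420181/63597600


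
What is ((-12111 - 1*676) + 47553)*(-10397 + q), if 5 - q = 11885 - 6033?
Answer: -564738904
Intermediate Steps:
q = -5847 (q = 5 - (11885 - 6033) = 5 - 1*5852 = 5 - 5852 = -5847)
((-12111 - 1*676) + 47553)*(-10397 + q) = ((-12111 - 1*676) + 47553)*(-10397 - 5847) = ((-12111 - 676) + 47553)*(-16244) = (-12787 + 47553)*(-16244) = 34766*(-16244) = -564738904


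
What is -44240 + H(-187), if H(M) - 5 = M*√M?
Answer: -44235 - 187*I*√187 ≈ -44235.0 - 2557.2*I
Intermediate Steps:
H(M) = 5 + M^(3/2) (H(M) = 5 + M*√M = 5 + M^(3/2))
-44240 + H(-187) = -44240 + (5 + (-187)^(3/2)) = -44240 + (5 - 187*I*√187) = -44235 - 187*I*√187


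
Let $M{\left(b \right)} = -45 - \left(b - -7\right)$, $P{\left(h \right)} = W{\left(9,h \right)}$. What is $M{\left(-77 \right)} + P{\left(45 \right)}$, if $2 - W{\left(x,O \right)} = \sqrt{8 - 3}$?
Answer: $27 - \sqrt{5} \approx 24.764$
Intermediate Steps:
$W{\left(x,O \right)} = 2 - \sqrt{5}$ ($W{\left(x,O \right)} = 2 - \sqrt{8 - 3} = 2 - \sqrt{5}$)
$P{\left(h \right)} = 2 - \sqrt{5}$
$M{\left(b \right)} = -52 - b$ ($M{\left(b \right)} = -45 - \left(b + 7\right) = -45 - \left(7 + b\right) = -52 - b$)
$M{\left(-77 \right)} + P{\left(45 \right)} = \left(-52 - -77\right) + \left(2 - \sqrt{5}\right) = \left(-52 + 77\right) + \left(2 - \sqrt{5}\right) = 25 + \left(2 - \sqrt{5}\right) = 27 - \sqrt{5}$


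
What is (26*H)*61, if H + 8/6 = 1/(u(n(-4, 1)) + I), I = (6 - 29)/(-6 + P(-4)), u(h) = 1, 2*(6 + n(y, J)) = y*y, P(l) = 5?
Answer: -24583/12 ≈ -2048.6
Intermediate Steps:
n(y, J) = -6 + y²/2 (n(y, J) = -6 + (y*y)/2 = -6 + y²/2)
I = 23 (I = (6 - 29)/(-6 + 5) = -23/(-1) = -23*(-1) = 23)
H = -31/24 (H = -4/3 + 1/(1 + 23) = -4/3 + 1/24 = -31/24 ≈ -1.2917)
(26*H)*61 = (26*(-31/24))*61 = -403/12*61 = -24583/12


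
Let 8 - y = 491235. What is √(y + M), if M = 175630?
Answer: I*√315597 ≈ 561.78*I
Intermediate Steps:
y = -491227 (y = 8 - 1*491235 = 8 - 491235 = -491227)
√(y + M) = √(-491227 + 175630) = √(-315597) = I*√315597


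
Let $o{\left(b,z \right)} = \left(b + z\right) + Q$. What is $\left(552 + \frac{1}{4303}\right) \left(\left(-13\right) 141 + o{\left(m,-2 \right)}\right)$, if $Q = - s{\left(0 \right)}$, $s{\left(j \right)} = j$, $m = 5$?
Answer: $- \frac{4346720310}{4303} \approx -1.0102 \cdot 10^{6}$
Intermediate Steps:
$Q = 0$ ($Q = \left(-1\right) 0 = 0$)
$o{\left(b,z \right)} = b + z$ ($o{\left(b,z \right)} = \left(b + z\right) + 0 = b + z$)
$\left(552 + \frac{1}{4303}\right) \left(\left(-13\right) 141 + o{\left(m,-2 \right)}\right) = \left(552 + \frac{1}{4303}\right) \left(\left(-13\right) 141 + \left(5 - 2\right)\right) = \left(552 + \frac{1}{4303}\right) \left(-1833 + 3\right) = \frac{2375257}{4303} \left(-1830\right) = - \frac{4346720310}{4303}$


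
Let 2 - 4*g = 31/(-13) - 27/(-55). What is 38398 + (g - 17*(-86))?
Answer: 28500596/715 ≈ 39861.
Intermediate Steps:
g = 696/715 (g = ½ - (31/(-13) - 27/(-55))/4 = ½ - (31*(-1/13) - 27*(-1/55))/4 = ½ - (-31/13 + 27/55)/4 = ½ - ¼*(-1354/715) = ½ + 677/1430 = 696/715 ≈ 0.97343)
38398 + (g - 17*(-86)) = 38398 + (696/715 - 17*(-86)) = 38398 + (696/715 + 1462) = 38398 + 1046026/715 = 28500596/715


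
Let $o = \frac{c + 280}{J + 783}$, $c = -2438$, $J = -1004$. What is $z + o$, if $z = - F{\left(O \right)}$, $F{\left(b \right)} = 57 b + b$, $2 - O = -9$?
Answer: $- \frac{10680}{17} \approx -628.24$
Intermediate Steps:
$O = 11$ ($O = 2 - -9 = 2 + 9 = 11$)
$o = \frac{166}{17}$ ($o = \frac{-2438 + 280}{-1004 + 783} = - \frac{2158}{-221} = \left(-2158\right) \left(- \frac{1}{221}\right) = \frac{166}{17} \approx 9.7647$)
$F{\left(b \right)} = 58 b$
$z = -638$ ($z = - 58 \cdot 11 = \left(-1\right) 638 = -638$)
$z + o = -638 + \frac{166}{17} = - \frac{10680}{17}$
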